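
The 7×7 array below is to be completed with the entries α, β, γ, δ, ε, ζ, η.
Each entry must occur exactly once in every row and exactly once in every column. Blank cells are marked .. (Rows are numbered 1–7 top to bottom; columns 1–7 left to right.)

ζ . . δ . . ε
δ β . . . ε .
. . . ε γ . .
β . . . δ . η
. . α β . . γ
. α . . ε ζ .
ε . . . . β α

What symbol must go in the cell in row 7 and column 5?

Row 2, column 7: row 2 has {β, δ, ε} and column 7 has {α, γ, ε, η}, leaving only ζ.
Row 5, column 1: row 5 has {α, β, γ} and column 1 has {β, δ, ε, ζ}, leaving only η.
Row 3, column 1: row 3 has {γ, ε} and column 1 has {β, δ, ε, ζ, η}, leaving only α.
Row 5, column 5: row 5 has {α, β, γ, η} and column 5 has {γ, δ, ε}, leaving only ζ.
Row 7 already has {α, β, ε} and column 5 already has {γ, δ, ε, ζ}, so row 7, column 5 must be η.

η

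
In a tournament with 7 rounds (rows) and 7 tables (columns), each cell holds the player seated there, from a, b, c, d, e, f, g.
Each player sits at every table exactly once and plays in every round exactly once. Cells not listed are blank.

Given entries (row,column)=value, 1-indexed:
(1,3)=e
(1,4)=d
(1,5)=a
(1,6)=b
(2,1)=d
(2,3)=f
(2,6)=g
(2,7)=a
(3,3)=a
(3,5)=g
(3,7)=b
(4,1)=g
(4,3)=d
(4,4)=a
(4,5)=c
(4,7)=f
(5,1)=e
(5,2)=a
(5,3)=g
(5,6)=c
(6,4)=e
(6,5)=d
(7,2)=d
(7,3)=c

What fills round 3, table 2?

e

Round 4, table 6: round 4 has {a, c, d, f, g} and table 6 has {b, c, g}, leaving only e.
Round 4, table 2: round 4 has {a, c, d, e, f, g} and table 2 has {a, d}, leaving only b.
Round 5, table 7: round 5 has {a, c, e, g} and table 7 has {a, b, f}, leaving only d.
Round 6, table 3: round 6 has {d, e} and table 3 has {a, c, d, e, f, g}, leaving only b.
Round 3, table 2 is narrowed to {c, e, f}.
If it were c, then round 3, table 4 would be left with no valid symbol.
If it were f, then round 3, table 4 would be left with no valid symbol.
So round 3, table 2 must be e.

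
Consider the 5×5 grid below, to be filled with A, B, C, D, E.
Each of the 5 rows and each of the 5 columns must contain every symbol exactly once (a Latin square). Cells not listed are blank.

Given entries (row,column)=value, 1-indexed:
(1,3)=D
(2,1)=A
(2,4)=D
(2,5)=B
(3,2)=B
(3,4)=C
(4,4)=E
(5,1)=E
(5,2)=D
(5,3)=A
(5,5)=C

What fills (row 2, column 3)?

C

Row 3, column 1: row 3 has {B, C} and column 1 has {A, E}, leaving only D.
Row 3, column 3: row 3 has {B, C, D} and column 3 has {A, D}, leaving only E.
Row 2 already has {A, B, D} and column 3 already has {A, D, E}, so row 2, column 3 must be C.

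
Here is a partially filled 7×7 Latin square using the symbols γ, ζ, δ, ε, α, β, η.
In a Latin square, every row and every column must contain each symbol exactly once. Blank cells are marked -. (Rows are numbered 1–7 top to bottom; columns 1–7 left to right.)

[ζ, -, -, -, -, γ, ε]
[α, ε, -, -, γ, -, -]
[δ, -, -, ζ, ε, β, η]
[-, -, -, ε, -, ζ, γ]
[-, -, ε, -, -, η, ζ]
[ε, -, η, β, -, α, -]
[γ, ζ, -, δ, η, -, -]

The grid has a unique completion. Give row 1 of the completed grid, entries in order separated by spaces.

Row 2, column 4: row 2 has {γ, ε, α} and column 4 has {ζ, δ, ε, β}, leaving only η.
Row 1, column 4: row 1 has {γ, ζ, ε} and column 4 has {ζ, δ, ε, β, η}, leaving only α.
Row 2, column 6: row 2 has {γ, ε, α, η} and column 6 has {γ, ζ, α, β, η}, leaving only δ.
Row 2, column 7: row 2 has {γ, δ, ε, α, η} and column 7 has {γ, ζ, ε, η}, leaving only β.
Row 2, column 3: row 2 has {γ, δ, ε, α, β, η} and column 3 has {ε, η}, leaving only ζ.
Row 5, column 1: row 5 has {ζ, ε, η} and column 1 has {γ, ζ, δ, ε, α}, leaving only β.
Row 4, column 1: row 4 has {γ, ζ, ε} and column 1 has {γ, ζ, δ, ε, α, β}, leaving only η.
Row 5, column 4: row 5 has {ζ, ε, β, η} and column 4 has {ζ, δ, ε, α, β, η}, leaving only γ.
Row 6, column 7: row 6 has {ε, α, β, η} and column 7 has {γ, ζ, ε, β, η}, leaving only δ.
Row 6, column 2: row 6 has {δ, ε, α, β, η} and column 2 has {ζ, ε}, leaving only γ.
Row 3, column 2: row 3 has {ζ, δ, ε, β, η} and column 2 has {γ, ζ, ε}, leaving only α.
Row 3, column 3: row 3 has {ζ, δ, ε, α, β, η} and column 3 has {ζ, ε, η}, leaving only γ.
Row 5, column 2: row 5 has {γ, ζ, ε, β, η} and column 2 has {γ, ζ, ε, α}, leaving only δ.
Row 4, column 2: row 4 has {γ, ζ, ε, η} and column 2 has {γ, ζ, δ, ε, α}, leaving only β.
Row 1, column 2: row 1 has {γ, ζ, ε, α} and column 2 has {γ, ζ, δ, ε, α, β}, leaving only η.
Row 5, column 5: row 5 has {γ, ζ, δ, ε, β, η} and column 5 has {γ, ε, η}, leaving only α.
Row 4, column 5: row 4 has {γ, ζ, ε, β, η} and column 5 has {γ, ε, α, η}, leaving only δ.
Row 1, column 5: row 1 has {γ, ζ, ε, α, η} and column 5 has {γ, δ, ε, α, η}, leaving only β.
Row 1, column 3: row 1 has {γ, ζ, ε, α, β, η} and column 3 has {γ, ζ, ε, η}, leaving only δ.
So row 1 reads: ζ η δ α β γ ε.

ζ η δ α β γ ε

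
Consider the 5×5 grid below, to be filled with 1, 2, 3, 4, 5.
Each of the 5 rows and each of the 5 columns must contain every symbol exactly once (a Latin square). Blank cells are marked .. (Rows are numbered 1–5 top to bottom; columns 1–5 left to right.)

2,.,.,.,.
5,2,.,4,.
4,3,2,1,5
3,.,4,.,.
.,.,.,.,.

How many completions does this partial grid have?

4

Row 1, column 2: eliminating its row and column leaves {1, 4, 5}.
Row 1, column 3: eliminating its row and column leaves {1, 3, 5}.
Row 1, column 4: eliminating its row and column leaves {3, 5}.
Row 1, column 5: eliminating its row and column leaves {1, 3, 4}.
Row 2, column 3: eliminating its row and column leaves {1, 3}.
Row 2, column 5: eliminating its row and column leaves {1, 3}.
Row 4, column 2: eliminating its row and column leaves {1, 5}.
Row 4, column 4: eliminating its row and column leaves {2, 5}.
Row 4, column 5: eliminating its row and column leaves {1, 2}.
Row 5, column 1: eliminating its row and column leaves {1}.
Row 5, column 2: eliminating its row and column leaves {1, 4, 5}.
Row 5, column 3: eliminating its row and column leaves {1, 3, 5}.
Row 5, column 4: eliminating its row and column leaves {2, 3, 5}.
Row 5, column 5: eliminating its row and column leaves {1, 2, 3, 4}.
Enumerating the assignments across these blanks that avoid any row or column repeat gives 4 completions.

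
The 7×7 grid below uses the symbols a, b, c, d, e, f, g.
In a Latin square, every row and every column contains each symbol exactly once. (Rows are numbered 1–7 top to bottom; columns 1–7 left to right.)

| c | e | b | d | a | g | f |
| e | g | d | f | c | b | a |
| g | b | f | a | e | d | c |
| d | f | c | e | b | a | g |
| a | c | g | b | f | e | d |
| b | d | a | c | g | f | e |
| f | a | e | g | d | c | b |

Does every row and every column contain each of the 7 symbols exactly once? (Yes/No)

Yes

Each row is a permutation of the 7 symbols, and so is each column.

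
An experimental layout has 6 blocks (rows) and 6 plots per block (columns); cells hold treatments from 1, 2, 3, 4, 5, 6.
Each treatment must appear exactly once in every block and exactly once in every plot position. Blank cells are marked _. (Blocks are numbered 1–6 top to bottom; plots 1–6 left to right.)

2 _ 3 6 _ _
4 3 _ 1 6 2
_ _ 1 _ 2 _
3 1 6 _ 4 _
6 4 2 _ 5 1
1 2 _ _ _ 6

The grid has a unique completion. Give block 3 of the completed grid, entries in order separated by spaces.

Block 3, plot 1: block 3 has {1, 2} and plot 1 has {1, 2, 3, 4, 6}, leaving only 5.
Block 3, plot 2: block 3 has {1, 2, 5} and plot 2 has {1, 2, 3, 4}, leaving only 6.
Block 1, plot 2: block 1 has {2, 3, 6} and plot 2 has {1, 2, 3, 4, 6}, leaving only 5.
Block 1, plot 5: block 1 has {2, 3, 5, 6} and plot 5 has {2, 4, 5, 6}, leaving only 1.
Block 1, plot 6: block 1 has {1, 2, 3, 5, 6} and plot 6 has {1, 2, 6}, leaving only 4.
Block 3, plot 6: block 3 has {1, 2, 5, 6} and plot 6 has {1, 2, 4, 6}, leaving only 3.
Block 3, plot 4: block 3 has {1, 2, 3, 5, 6} and plot 4 has {1, 6}, leaving only 4.
So block 3 reads: 5 6 1 4 2 3.

5 6 1 4 2 3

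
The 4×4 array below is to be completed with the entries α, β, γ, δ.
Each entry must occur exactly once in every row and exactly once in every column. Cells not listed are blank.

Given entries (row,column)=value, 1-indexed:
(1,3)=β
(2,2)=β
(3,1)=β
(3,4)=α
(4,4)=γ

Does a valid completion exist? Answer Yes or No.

Row 1, column 4: row 1 has {β} and column 4 has {α, γ}, so it must be δ.
Now row 2, column 4: row 2 together with column 4 already contain {α, β, γ, δ} — every symbol — so nothing can go there. The grid has no valid completion.

No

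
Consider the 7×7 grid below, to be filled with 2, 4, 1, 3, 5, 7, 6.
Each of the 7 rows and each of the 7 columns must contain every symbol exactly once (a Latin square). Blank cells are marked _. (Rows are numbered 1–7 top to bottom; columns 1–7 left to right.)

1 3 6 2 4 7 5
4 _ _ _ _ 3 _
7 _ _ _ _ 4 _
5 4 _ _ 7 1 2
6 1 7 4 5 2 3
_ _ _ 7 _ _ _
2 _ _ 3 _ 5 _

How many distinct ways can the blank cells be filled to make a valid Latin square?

7

Row 2, column 2: eliminating its row and column leaves {2, 5, 7, 6}.
Row 2, column 3: eliminating its row and column leaves {2, 1, 5}.
Row 2, column 4: eliminating its row and column leaves {1, 5, 6}.
Row 2, column 5: eliminating its row and column leaves {2, 1, 6}.
Row 2, column 7: eliminating its row and column leaves {1, 7, 6}.
Row 3, column 2: eliminating its row and column leaves {2, 5, 6}.
Row 3, column 3: eliminating its row and column leaves {2, 1, 3, 5}.
Row 3, column 4: eliminating its row and column leaves {1, 5, 6}.
Row 3, column 5: eliminating its row and column leaves {2, 1, 3, 6}.
Row 3, column 7: eliminating its row and column leaves {1, 6}.
Row 4, column 3: eliminating its row and column leaves {3}.
Row 4, column 4: eliminating its row and column leaves {6}.
Row 6, column 1: eliminating its row and column leaves {3}.
Row 6, column 2: eliminating its row and column leaves {2, 5, 6}.
Row 6, column 3: eliminating its row and column leaves {2, 4, 1, 3, 5}.
Row 6, column 5: eliminating its row and column leaves {2, 1, 3, 6}.
Row 6, column 6: eliminating its row and column leaves {6}.
Row 6, column 7: eliminating its row and column leaves {4, 1, 6}.
Row 7, column 2: eliminating its row and column leaves {7, 6}.
Row 7, column 3: eliminating its row and column leaves {4, 1}.
Row 7, column 5: eliminating its row and column leaves {1, 6}.
Row 7, column 7: eliminating its row and column leaves {4, 1, 7, 6}.
Enumerating the assignments across these blanks that avoid any row or column repeat gives 7 completions.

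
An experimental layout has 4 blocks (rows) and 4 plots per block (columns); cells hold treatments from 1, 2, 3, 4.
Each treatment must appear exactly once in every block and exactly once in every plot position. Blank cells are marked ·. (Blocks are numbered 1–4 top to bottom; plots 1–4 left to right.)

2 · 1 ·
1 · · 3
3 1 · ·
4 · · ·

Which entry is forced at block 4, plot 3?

3

Block 1, plot 4: block 1 has {1, 2} and plot 4 has {3}, leaving only 4.
Block 1, plot 2: block 1 has {1, 2, 4} and plot 2 has {1}, leaving only 3.
Block 3, plot 4: block 3 has {1, 3} and plot 4 has {3, 4}, leaving only 2.
Block 3, plot 3: block 3 has {1, 2, 3} and plot 3 has {1}, leaving only 4.
Block 2, plot 3: block 2 has {1, 3} and plot 3 has {1, 4}, leaving only 2.
Block 4 already has {4} and plot 3 already has {1, 2, 4}, so block 4, plot 3 must be 3.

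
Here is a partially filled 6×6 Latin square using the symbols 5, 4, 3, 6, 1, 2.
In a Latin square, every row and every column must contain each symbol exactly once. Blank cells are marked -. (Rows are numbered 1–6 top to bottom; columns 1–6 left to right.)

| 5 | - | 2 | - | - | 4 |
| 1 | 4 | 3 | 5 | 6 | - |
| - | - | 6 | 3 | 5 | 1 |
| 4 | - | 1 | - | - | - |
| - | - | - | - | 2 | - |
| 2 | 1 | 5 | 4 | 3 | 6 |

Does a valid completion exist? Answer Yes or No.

Row 3, column 1: row 3 together with column 1 already contain {5, 4, 3, 6, 1, 2} — every symbol — so nothing can go there. The grid has no valid completion.

No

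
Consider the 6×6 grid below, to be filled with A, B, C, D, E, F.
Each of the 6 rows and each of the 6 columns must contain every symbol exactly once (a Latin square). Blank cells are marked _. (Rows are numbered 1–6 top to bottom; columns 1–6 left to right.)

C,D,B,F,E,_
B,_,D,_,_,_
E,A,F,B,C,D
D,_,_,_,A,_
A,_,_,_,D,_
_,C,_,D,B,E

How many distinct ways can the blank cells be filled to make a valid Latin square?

Row 1, column 6: eliminating its row and column leaves {A}.
Row 2, column 2: eliminating its row and column leaves {E, F}.
Row 2, column 4: eliminating its row and column leaves {A, C, E}.
Row 2, column 5: eliminating its row and column leaves {F}.
Row 2, column 6: eliminating its row and column leaves {A, C, F}.
Row 4, column 2: eliminating its row and column leaves {B, E, F}.
Row 4, column 3: eliminating its row and column leaves {C, E}.
Row 4, column 4: eliminating its row and column leaves {C, E}.
Row 4, column 6: eliminating its row and column leaves {B, C, F}.
Row 5, column 2: eliminating its row and column leaves {B, E, F}.
Row 5, column 3: eliminating its row and column leaves {C, E}.
Row 5, column 4: eliminating its row and column leaves {C, E}.
Row 5, column 6: eliminating its row and column leaves {B, C, F}.
Row 6, column 1: eliminating its row and column leaves {F}.
Row 6, column 3: eliminating its row and column leaves {A}.
Enumerating the assignments across these blanks that avoid any row or column repeat gives 4 completions.

4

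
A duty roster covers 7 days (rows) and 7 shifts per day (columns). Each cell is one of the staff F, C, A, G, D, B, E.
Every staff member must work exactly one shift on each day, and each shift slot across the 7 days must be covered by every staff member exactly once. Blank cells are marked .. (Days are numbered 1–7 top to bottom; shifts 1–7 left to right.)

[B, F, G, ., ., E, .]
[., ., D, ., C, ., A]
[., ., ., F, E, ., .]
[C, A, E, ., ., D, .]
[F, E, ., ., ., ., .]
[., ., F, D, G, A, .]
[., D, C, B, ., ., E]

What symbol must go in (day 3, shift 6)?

B

Day 4, shift 4: day 4 has {C, A, D, E} and shift 4 has {F, D, B}, leaving only G.
Day 2, shift 4: day 2 has {C, A, D} and shift 4 has {F, G, D, B}, leaving only E.
Day 2, shift 1: day 2 has {C, A, D, E} and shift 1 has {F, C, B}, leaving only G.
Day 2, shift 2: day 2 has {C, A, G, D, E} and shift 2 has {F, A, D, E}, leaving only B.
Day 2, shift 6: day 2 has {C, A, G, D, B, E} and shift 6 has {A, D, E}, leaving only F.
Day 6, shift 1: day 6 has {F, A, G, D} and shift 1 has {F, C, G, B}, leaving only E.
Day 6, shift 2: day 6 has {F, A, G, D, E} and shift 2 has {F, A, D, B, E}, leaving only C.
Day 3, shift 2: day 3 has {F, E} and shift 2 has {F, C, A, D, B, E}, leaving only G.
Day 6, shift 7: day 6 has {F, C, A, G, D, E} and shift 7 has {A, E}, leaving only B.
Day 4, shift 7: day 4 has {C, A, G, D, E} and shift 7 has {A, B, E}, leaving only F.
Day 4, shift 5: day 4 has {F, C, A, G, D, E} and shift 5 has {C, G, E}, leaving only B.
Day 7, shift 1: day 7 has {C, D, B, E} and shift 1 has {F, C, G, B, E}, leaving only A.
Day 3, shift 1: day 3 has {F, G, E} and shift 1 has {F, C, A, G, B, E}, leaving only D.
Day 3, shift 7: day 3 has {F, G, D, E} and shift 7 has {F, A, B, E}, leaving only C.
Day 3 already has {F, C, G, D, E} and shift 6 already has {F, A, D, E}, so day 3, shift 6 must be B.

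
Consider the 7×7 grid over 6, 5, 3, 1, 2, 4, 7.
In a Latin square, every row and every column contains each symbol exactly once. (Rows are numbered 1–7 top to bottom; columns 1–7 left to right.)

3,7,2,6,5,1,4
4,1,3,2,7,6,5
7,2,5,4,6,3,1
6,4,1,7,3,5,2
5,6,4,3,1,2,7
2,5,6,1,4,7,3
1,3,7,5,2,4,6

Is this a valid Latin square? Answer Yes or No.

Yes

Each row is a permutation of the 7 symbols, and so is each column.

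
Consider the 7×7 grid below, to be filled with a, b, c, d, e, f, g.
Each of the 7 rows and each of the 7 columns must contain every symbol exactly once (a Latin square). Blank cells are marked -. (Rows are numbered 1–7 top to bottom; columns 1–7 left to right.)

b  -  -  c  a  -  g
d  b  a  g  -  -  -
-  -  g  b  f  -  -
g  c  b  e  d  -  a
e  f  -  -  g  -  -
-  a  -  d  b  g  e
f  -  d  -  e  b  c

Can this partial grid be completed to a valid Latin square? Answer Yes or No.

Row 2, column 5: row 2 has {a, b, d, g} and column 5 has {a, b, d, e, f, g}, so it must be c.
Row 2, column 7: row 2 has {a, b, c, d, g} and column 7 has {a, c, e, g}, so it must be f.
Row 2, column 6: row 2 has {a, b, c, d, f, g} and column 6 has {b, g}, so it must be e.
Row 3, column 7: row 3 has {b, f, g} and column 7 has {a, c, e, f, g}, so it must be d.
Row 3, column 2: row 3 has {b, d, f, g} and column 2 has {a, b, c, f}, so it must be e.
Row 1, column 2: row 1 has {a, b, c, g} and column 2 has {a, b, c, e, f}, so it must be d.
Row 1, column 6: row 1 has {a, b, c, d, g} and column 6 has {b, e, g}, so it must be f.
Now row 4, column 6: row 4 together with column 6 already contain {a, b, c, d, e, f, g} — every symbol — so nothing can go there. The grid has no valid completion.

No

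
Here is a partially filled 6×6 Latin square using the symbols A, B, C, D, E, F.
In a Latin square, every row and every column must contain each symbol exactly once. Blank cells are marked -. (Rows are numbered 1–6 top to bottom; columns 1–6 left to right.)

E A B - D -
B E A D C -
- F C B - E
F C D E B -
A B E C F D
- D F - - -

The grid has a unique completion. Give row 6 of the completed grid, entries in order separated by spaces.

Row 6, column 1: row 6 has {D, F} and column 1 has {A, B, E, F}, leaving only C.
Row 6, column 4: row 6 has {C, D, F} and column 4 has {B, C, D, E}, leaving only A.
Row 6, column 5: row 6 has {A, C, D, F} and column 5 has {B, C, D, F}, leaving only E.
Row 6, column 6: row 6 has {A, C, D, E, F} and column 6 has {D, E}, leaving only B.
So row 6 reads: C D F A E B.

C D F A E B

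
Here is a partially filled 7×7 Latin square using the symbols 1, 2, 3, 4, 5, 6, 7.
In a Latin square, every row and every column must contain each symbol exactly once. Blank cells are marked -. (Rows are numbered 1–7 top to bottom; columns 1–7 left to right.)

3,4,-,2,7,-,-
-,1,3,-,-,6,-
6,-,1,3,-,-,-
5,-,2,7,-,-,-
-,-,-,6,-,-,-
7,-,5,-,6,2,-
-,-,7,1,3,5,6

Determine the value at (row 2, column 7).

7

Row 1, column 3: row 1 has {2, 3, 4, 7} and column 3 has {1, 2, 3, 5, 7}, leaving only 6.
Row 1, column 6: row 1 has {2, 3, 4, 6, 7} and column 6 has {2, 5, 6}, leaving only 1.
Row 1, column 7: row 1 has {1, 2, 3, 4, 6, 7} and column 7 has {6}, leaving only 5.
Row 5, column 3: row 5 has {6} and column 3 has {1, 2, 3, 5, 6, 7}, leaving only 4.
Row 6, column 2: row 6 has {2, 5, 6, 7} and column 2 has {1, 4}, leaving only 3.
Row 4, column 2: row 4 has {2, 5, 7} and column 2 has {1, 3, 4}, leaving only 6.
Row 6, column 4: row 6 has {2, 3, 5, 6, 7} and column 4 has {1, 2, 3, 6, 7}, leaving only 4.
Row 2, column 4: row 2 has {1, 3, 6} and column 4 has {1, 2, 3, 4, 6, 7}, leaving only 5.
Row 6, column 7: row 6 has {2, 3, 4, 5, 6, 7} and column 7 has {5, 6}, leaving only 1.
Row 7, column 2: row 7 has {1, 3, 5, 6, 7} and column 2 has {1, 3, 4, 6}, leaving only 2.
Row 7, column 1: row 7 has {1, 2, 3, 5, 6, 7} and column 1 has {3, 5, 6, 7}, leaving only 4.
Row 2, column 1: row 2 has {1, 3, 5, 6} and column 1 has {3, 4, 5, 6, 7}, leaving only 2.
Row 2, column 5: row 2 has {1, 2, 3, 5, 6} and column 5 has {3, 6, 7}, leaving only 4.
Row 2 already has {1, 2, 3, 4, 5, 6} and column 7 already has {1, 5, 6}, so row 2, column 7 must be 7.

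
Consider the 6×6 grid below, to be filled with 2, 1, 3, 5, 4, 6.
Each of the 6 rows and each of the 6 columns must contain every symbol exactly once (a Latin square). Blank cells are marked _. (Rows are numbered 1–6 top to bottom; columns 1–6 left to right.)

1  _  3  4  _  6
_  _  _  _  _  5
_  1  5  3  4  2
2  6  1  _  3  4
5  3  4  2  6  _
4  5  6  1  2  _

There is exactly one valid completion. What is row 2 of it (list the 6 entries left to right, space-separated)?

3 4 2 6 1 5

Row 2, column 3: row 2 has {5} and column 3 has {1, 3, 5, 4, 6}, leaving only 2.
Row 2, column 2: row 2 has {2, 5} and column 2 has {1, 3, 5, 6}, leaving only 4.
Row 2, column 4: row 2 has {2, 5, 4} and column 4 has {2, 1, 3, 4}, leaving only 6.
Row 2, column 1: row 2 has {2, 5, 4, 6} and column 1 has {2, 1, 5, 4}, leaving only 3.
Row 2, column 5: row 2 has {2, 3, 5, 4, 6} and column 5 has {2, 3, 4, 6}, leaving only 1.
So row 2 reads: 3 4 2 6 1 5.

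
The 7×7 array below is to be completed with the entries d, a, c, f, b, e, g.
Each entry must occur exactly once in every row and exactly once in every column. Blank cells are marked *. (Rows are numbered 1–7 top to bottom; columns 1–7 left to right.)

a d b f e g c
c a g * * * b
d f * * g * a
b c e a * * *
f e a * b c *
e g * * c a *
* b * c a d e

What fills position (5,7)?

d

Row 3, column 3: row 3 has {d, a, f, g} and column 3 has {a, b, e, g}, leaving only c.
Row 4, column 6: row 4 has {a, c, b, e} and column 6 has {d, a, c, g}, leaving only f.
Row 2, column 6: row 2 has {a, c, b, g} and column 6 has {d, a, c, f, g}, leaving only e.
Row 2, column 4: row 2 has {a, c, b, e, g} and column 4 has {a, c, f}, leaving only d.
Row 2, column 5: row 2 has {d, a, c, b, e, g} and column 5 has {a, c, b, e, g}, leaving only f.
Row 3, column 6: row 3 has {d, a, c, f, g} and column 6 has {d, a, c, f, e, g}, leaving only b.
Row 3, column 4: row 3 has {d, a, c, f, b, g} and column 4 has {d, a, c, f}, leaving only e.
Row 4, column 5: row 4 has {a, c, f, b, e} and column 5 has {a, c, f, b, e, g}, leaving only d.
Row 4, column 7: row 4 has {d, a, c, f, b, e} and column 7 has {a, c, b, e}, leaving only g.
Row 5 already has {a, c, f, b, e} and column 7 already has {a, c, b, e, g}, so row 5, column 7 must be d.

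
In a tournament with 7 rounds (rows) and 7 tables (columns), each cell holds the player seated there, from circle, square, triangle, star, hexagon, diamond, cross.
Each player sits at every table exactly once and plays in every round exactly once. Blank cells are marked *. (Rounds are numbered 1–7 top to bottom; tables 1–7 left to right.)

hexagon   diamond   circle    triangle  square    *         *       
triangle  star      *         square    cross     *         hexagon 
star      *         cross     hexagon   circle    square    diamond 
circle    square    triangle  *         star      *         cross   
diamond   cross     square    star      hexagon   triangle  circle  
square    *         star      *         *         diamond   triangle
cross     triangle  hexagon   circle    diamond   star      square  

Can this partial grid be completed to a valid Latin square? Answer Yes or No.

No

Round 3, table 2: round 3 together with table 2 already contain {circle, square, triangle, star, hexagon, diamond, cross} — every symbol — so nothing can go there. The grid has no valid completion.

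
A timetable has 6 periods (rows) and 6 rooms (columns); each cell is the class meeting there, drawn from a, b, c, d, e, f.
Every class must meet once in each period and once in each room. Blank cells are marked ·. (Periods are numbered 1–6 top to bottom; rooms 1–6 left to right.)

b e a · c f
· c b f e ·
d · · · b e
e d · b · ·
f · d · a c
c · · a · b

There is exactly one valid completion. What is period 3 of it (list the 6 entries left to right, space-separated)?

Period 3, room 4: period 3 has {b, d, e} and room 4 has {a, b, f}, leaving only c.
Period 3, room 3: period 3 has {b, c, d, e} and room 3 has {a, b, d}, leaving only f.
Period 3, room 2: period 3 has {b, c, d, e, f} and room 2 has {c, d, e}, leaving only a.
So period 3 reads: d a f c b e.

d a f c b e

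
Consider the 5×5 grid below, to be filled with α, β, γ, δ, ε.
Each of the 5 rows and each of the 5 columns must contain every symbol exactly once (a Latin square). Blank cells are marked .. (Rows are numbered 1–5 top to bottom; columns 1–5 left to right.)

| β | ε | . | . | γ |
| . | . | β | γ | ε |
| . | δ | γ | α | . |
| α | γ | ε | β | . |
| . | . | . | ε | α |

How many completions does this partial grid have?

1

Row 1, column 3: eliminating its row and column leaves {α, δ}.
Row 1, column 4: eliminating its row and column leaves {δ}.
Row 2, column 1: eliminating its row and column leaves {δ}.
Row 2, column 2: eliminating its row and column leaves {α}.
Row 3, column 1: eliminating its row and column leaves {ε}.
Row 3, column 5: eliminating its row and column leaves {β}.
Row 4, column 5: eliminating its row and column leaves {δ}.
Row 5, column 1: eliminating its row and column leaves {γ, δ}.
Row 5, column 2: eliminating its row and column leaves {β}.
Row 5, column 3: eliminating its row and column leaves {δ}.
Only one assignment across all blanks avoids any row or column repeat, giving 1 completion.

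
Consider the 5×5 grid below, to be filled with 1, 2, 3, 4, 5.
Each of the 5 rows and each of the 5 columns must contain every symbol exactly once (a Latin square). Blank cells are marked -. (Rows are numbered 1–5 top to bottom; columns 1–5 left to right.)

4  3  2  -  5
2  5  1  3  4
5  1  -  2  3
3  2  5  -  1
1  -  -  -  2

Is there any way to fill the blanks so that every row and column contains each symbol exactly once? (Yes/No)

No row or column among the givens repeats a symbol, and propagating forced cells runs into no contradiction.
One valid completion exists (for instance, 4 3 2 1 5 / 2 5 1 3 4 / 5 1 4 2 3 / 3 2 5 4 1 / 1 4 3 5 2).

Yes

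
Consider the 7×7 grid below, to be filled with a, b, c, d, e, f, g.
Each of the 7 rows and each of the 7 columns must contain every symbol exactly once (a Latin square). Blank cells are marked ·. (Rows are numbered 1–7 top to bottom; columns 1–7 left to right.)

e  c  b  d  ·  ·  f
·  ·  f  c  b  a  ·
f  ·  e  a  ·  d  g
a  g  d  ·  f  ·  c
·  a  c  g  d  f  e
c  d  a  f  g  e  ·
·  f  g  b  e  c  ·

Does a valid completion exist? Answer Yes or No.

No row or column among the givens repeats a symbol, and propagating forced cells runs into no contradiction.
One valid completion exists (for instance, e c b d a g f / g e f c b a d / f b e a c d g / a g d e f b c / b a c g d f e / c d a f g e b / d f g b e c a).

Yes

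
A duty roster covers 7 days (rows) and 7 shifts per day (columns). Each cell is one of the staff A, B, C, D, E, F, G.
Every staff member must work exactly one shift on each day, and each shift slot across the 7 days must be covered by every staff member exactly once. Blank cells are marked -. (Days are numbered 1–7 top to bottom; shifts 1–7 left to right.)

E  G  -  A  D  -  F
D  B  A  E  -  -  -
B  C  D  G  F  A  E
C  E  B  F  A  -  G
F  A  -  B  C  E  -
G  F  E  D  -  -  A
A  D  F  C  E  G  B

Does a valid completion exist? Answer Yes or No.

Yes

No day or shift among the givens repeats a symbol, and propagating forced cells runs into no contradiction.
One valid completion exists (for instance, E G C A D B F / D B A E G F C / B C D G F A E / C E B F A D G / F A G B C E D / G F E D B C A / A D F C E G B).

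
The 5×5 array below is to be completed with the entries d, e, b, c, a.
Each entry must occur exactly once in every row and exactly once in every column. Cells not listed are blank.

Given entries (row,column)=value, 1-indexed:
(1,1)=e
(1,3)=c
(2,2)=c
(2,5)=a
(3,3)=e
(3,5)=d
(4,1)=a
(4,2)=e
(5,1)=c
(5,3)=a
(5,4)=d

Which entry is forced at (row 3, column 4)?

Row 1, column 5: row 1 has {e, c} and column 5 has {d, a}, leaving only b.
Row 1, column 4: row 1 has {e, b, c} and column 4 has {d}, leaving only a.
Row 1, column 2: row 1 has {e, b, c, a} and column 2 has {e, c}, leaving only d.
Row 3, column 1: row 3 has {d, e} and column 1 has {e, c, a}, leaving only b.
Row 3 already has {d, e, b} and column 4 already has {d, a}, so row 3, column 4 must be c.

c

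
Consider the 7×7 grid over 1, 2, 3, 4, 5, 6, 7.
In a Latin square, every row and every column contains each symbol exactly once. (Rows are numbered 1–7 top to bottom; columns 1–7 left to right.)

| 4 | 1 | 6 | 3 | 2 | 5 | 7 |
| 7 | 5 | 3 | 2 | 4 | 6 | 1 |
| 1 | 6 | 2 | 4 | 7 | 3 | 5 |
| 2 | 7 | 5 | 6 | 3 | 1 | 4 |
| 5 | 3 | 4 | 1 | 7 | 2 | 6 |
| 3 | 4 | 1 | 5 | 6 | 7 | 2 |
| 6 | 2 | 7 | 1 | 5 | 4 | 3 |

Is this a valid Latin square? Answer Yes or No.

No

Every row is a permutation, but column 5 contains 7 twice (at rows 3 and 5).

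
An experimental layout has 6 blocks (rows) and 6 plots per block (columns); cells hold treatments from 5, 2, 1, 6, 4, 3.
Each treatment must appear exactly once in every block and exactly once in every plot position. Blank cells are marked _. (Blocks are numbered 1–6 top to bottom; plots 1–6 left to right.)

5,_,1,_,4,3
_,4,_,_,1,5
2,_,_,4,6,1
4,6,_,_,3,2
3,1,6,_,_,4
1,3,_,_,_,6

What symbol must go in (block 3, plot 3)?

Block 1, plot 2: block 1 has {5, 1, 4, 3} and plot 2 has {1, 6, 4, 3}, leaving only 2.
Block 1, plot 4: block 1 has {5, 2, 1, 4, 3} and plot 4 has {4}, leaving only 6.
Block 2, plot 1: block 2 has {5, 1, 4} and plot 1 has {5, 2, 1, 4, 3}, leaving only 6.
Block 3, plot 2: block 3 has {2, 1, 6, 4} and plot 2 has {2, 1, 6, 4, 3}, leaving only 5.
Block 3 already has {5, 2, 1, 6, 4} and plot 3 already has {1, 6}, so block 3, plot 3 must be 3.

3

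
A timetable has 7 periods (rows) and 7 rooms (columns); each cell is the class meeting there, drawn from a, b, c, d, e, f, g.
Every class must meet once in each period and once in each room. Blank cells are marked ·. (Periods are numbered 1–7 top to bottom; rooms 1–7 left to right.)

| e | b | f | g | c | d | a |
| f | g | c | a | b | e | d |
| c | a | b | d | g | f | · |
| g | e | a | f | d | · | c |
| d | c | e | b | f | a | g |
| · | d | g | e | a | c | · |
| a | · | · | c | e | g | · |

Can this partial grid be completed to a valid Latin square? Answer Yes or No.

No period or room among the givens repeats a symbol, and propagating forced cells runs into no contradiction.
One valid completion exists (for instance, e b f g c d a / f g c a b e d / c a b d g f e / g e a f d b c / d c e b f a g / b d g e a c f / a f d c e g b).

Yes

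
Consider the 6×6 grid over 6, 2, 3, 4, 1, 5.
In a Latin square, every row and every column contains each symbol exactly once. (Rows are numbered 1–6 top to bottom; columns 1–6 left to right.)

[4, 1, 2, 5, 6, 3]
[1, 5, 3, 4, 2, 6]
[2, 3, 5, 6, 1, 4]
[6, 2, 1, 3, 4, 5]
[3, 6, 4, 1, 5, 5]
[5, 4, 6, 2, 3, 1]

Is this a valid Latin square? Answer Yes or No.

Column 6 contains 5 twice (at rows 4 and 5), so it is not a permutation.

No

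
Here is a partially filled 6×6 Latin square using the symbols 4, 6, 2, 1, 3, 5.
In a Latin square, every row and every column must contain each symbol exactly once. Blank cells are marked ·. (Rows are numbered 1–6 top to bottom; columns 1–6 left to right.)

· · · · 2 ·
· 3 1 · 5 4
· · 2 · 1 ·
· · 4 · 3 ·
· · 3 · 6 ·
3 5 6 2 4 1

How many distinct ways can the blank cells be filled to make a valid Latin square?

14

Row 1, column 1: eliminating its row and column leaves {4, 6, 1, 5}.
Row 1, column 2: eliminating its row and column leaves {4, 6, 1}.
Row 1, column 3: eliminating its row and column leaves {5}.
Row 1, column 4: eliminating its row and column leaves {4, 6, 1, 3, 5}.
Row 1, column 6: eliminating its row and column leaves {6, 3, 5}.
Row 2, column 1: eliminating its row and column leaves {6, 2}.
Row 2, column 4: eliminating its row and column leaves {6}.
Row 3, column 1: eliminating its row and column leaves {4, 6, 5}.
Row 3, column 2: eliminating its row and column leaves {4, 6}.
Row 3, column 4: eliminating its row and column leaves {4, 6, 3, 5}.
Row 3, column 6: eliminating its row and column leaves {6, 3, 5}.
Row 4, column 1: eliminating its row and column leaves {6, 2, 1, 5}.
Row 4, column 2: eliminating its row and column leaves {6, 2, 1}.
Row 4, column 4: eliminating its row and column leaves {6, 1, 5}.
Row 4, column 6: eliminating its row and column leaves {6, 2, 5}.
Row 5, column 1: eliminating its row and column leaves {4, 2, 1, 5}.
Row 5, column 2: eliminating its row and column leaves {4, 2, 1}.
Row 5, column 4: eliminating its row and column leaves {4, 1, 5}.
Row 5, column 6: eliminating its row and column leaves {2, 5}.
Enumerating the assignments across these blanks that avoid any row or column repeat gives 14 completions.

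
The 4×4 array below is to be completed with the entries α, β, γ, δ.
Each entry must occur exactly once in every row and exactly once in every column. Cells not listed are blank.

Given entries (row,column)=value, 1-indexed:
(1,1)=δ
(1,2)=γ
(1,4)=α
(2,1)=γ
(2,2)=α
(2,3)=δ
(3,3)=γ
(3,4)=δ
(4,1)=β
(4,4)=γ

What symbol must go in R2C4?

β

Row 2 already has {α, γ, δ} and column 4 already has {α, γ, δ}, so row 2, column 4 must be β.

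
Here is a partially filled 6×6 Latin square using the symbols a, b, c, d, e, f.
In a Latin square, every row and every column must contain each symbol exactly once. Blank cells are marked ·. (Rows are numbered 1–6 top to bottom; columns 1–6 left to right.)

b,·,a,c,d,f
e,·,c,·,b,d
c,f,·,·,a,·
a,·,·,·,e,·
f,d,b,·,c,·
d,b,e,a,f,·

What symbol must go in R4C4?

Row 1, column 2: row 1 has {a, b, c, d, f} and column 2 has {b, d, f}, leaving only e.
Row 2, column 2: row 2 has {b, c, d, e} and column 2 has {b, d, e, f}, leaving only a.
Row 2, column 4: row 2 has {a, b, c, d, e} and column 4 has {a, c}, leaving only f.
Row 3, column 3: row 3 has {a, c, f} and column 3 has {a, b, c, e}, leaving only d.
Row 4, column 2: row 4 has {a, e} and column 2 has {a, b, d, e, f}, leaving only c.
Row 4, column 3: row 4 has {a, c, e} and column 3 has {a, b, c, d, e}, leaving only f.
Row 4, column 6: row 4 has {a, c, e, f} and column 6 has {d, f}, leaving only b.
Row 4 already has {a, b, c, e, f} and column 4 already has {a, c, f}, so row 4, column 4 must be d.

d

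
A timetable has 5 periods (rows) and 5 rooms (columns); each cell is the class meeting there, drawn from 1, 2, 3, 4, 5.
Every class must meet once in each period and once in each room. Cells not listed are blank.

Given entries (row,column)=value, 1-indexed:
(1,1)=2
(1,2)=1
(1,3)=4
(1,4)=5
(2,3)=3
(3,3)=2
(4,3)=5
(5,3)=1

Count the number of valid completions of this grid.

Period 1, room 5: eliminating its period and room leaves {3}.
Period 2, room 1: eliminating its period and room leaves {1, 4, 5}.
Period 2, room 2: eliminating its period and room leaves {2, 4, 5}.
Period 2, room 4: eliminating its period and room leaves {1, 2, 4}.
Period 2, room 5: eliminating its period and room leaves {1, 2, 4, 5}.
Period 3, room 1: eliminating its period and room leaves {1, 3, 4, 5}.
Period 3, room 2: eliminating its period and room leaves {3, 4, 5}.
Period 3, room 4: eliminating its period and room leaves {1, 3, 4}.
Period 3, room 5: eliminating its period and room leaves {1, 3, 4, 5}.
Period 4, room 1: eliminating its period and room leaves {1, 3, 4}.
Period 4, room 2: eliminating its period and room leaves {2, 3, 4}.
Period 4, room 4: eliminating its period and room leaves {1, 2, 3, 4}.
Period 4, room 5: eliminating its period and room leaves {1, 2, 3, 4}.
Period 5, room 1: eliminating its period and room leaves {3, 4, 5}.
Period 5, room 2: eliminating its period and room leaves {2, 3, 4, 5}.
Period 5, room 4: eliminating its period and room leaves {2, 3, 4}.
Period 5, room 5: eliminating its period and room leaves {2, 3, 4, 5}.
Enumerating the assignments across these blanks that avoid any period or room repeat gives 56 completions.

56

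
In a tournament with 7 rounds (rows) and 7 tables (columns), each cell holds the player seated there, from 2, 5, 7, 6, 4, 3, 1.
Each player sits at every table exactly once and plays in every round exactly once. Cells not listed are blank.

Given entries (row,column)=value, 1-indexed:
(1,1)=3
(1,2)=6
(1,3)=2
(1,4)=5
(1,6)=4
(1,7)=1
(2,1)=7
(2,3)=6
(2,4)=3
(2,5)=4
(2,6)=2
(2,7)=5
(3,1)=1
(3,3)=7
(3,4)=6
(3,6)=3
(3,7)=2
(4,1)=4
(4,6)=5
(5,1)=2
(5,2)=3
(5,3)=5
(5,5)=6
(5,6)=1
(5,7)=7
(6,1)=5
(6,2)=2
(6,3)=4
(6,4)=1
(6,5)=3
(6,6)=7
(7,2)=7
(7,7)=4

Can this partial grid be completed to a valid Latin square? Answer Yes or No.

No

Round 1, table 5: round 1 has {2, 5, 6, 4, 3, 1} and table 5 has {6, 4, 3}, so it must be 7.
Round 2, table 2: round 2 has {2, 5, 7, 6, 4, 3} and table 2 has {2, 7, 6, 3}, so it must be 1.
Now round 4, table 2: round 4 together with table 2 already contain {2, 5, 7, 6, 4, 3, 1} — every symbol — so nothing can go there. The grid has no valid completion.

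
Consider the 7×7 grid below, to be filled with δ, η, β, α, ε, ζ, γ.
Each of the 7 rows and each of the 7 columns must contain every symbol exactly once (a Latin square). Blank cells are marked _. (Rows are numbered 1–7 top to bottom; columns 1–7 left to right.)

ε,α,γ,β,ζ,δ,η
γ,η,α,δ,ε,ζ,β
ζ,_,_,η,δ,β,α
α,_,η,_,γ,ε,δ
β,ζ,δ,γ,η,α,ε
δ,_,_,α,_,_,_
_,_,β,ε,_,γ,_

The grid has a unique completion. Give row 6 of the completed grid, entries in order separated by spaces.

δ ε ζ α β η γ

Row 6, column 5: row 6 has {δ, α} and column 5 has {δ, η, ε, ζ, γ}, leaving only β.
Row 6, column 6: row 6 has {δ, β, α} and column 6 has {δ, β, α, ε, ζ, γ}, leaving only η.
Row 3, column 3: row 3 has {δ, η, β, α, ζ} and column 3 has {δ, η, β, α, γ}, leaving only ε.
Row 6, column 3: row 6 has {δ, η, β, α} and column 3 has {δ, η, β, α, ε, γ}, leaving only ζ.
Row 6, column 7: row 6 has {δ, η, β, α, ζ} and column 7 has {δ, η, β, α, ε}, leaving only γ.
Row 6, column 2: row 6 has {δ, η, β, α, ζ, γ} and column 2 has {η, α, ζ}, leaving only ε.
So row 6 reads: δ ε ζ α β η γ.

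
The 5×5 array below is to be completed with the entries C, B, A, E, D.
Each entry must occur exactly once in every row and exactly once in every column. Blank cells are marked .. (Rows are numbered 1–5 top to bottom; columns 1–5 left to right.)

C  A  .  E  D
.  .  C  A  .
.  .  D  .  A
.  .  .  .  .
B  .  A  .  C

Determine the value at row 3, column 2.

Row 1, column 3: row 1 has {C, A, E, D} and column 3 has {C, A, D}, leaving only B.
Row 3, column 1: row 3 has {A, D} and column 1 has {C, B}, leaving only E.
Row 2, column 1: row 2 has {C, A} and column 1 has {C, B, E}, leaving only D.
Row 4, column 1: row 4 has {} and column 1 has {C, B, E, D}, leaving only A.
Row 4, column 3: row 4 has {A} and column 3 has {C, B, A, D}, leaving only E.
Row 4, column 5: row 4 has {A, E} and column 5 has {C, A, D}, leaving only B.
Row 2, column 5: row 2 has {C, A, D} and column 5 has {C, B, A, D}, leaving only E.
Row 2, column 2: row 2 has {C, A, E, D} and column 2 has {A}, leaving only B.
Row 3 already has {A, E, D} and column 2 already has {B, A}, so row 3, column 2 must be C.

C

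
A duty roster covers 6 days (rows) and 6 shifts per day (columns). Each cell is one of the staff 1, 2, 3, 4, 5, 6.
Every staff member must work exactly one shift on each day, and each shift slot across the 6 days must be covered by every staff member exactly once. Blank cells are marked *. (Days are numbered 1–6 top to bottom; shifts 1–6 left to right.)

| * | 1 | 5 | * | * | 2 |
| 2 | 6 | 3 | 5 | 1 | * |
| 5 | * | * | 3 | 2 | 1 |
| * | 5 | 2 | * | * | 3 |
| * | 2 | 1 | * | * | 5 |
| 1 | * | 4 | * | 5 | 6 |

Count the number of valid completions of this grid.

4

Day 1, shift 1: eliminating its day and shift leaves {3, 4, 6}.
Day 1, shift 4: eliminating its day and shift leaves {4, 6}.
Day 1, shift 5: eliminating its day and shift leaves {3, 4, 6}.
Day 2, shift 6: eliminating its day and shift leaves {4}.
Day 3, shift 2: eliminating its day and shift leaves {4}.
Day 3, shift 3: eliminating its day and shift leaves {6}.
Day 4, shift 1: eliminating its day and shift leaves {4, 6}.
Day 4, shift 4: eliminating its day and shift leaves {1, 4, 6}.
Day 4, shift 5: eliminating its day and shift leaves {4, 6}.
Day 5, shift 1: eliminating its day and shift leaves {3, 4, 6}.
Day 5, shift 4: eliminating its day and shift leaves {4, 6}.
Day 5, shift 5: eliminating its day and shift leaves {3, 4, 6}.
Day 6, shift 2: eliminating its day and shift leaves {3}.
Day 6, shift 4: eliminating its day and shift leaves {2}.
Enumerating the assignments across these blanks that avoid any day or shift repeat gives 4 completions.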